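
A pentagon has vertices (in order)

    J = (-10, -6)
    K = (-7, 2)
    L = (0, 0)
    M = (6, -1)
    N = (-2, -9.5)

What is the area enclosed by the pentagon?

102

Apply the shoelace (surveyor's) formula: 2A = Σ (x_i·y_{i+1} − x_{i+1}·y_i), indices taken mod 5.
J→K: (-10)(2) − (-7)(-6) = -62
K→L: (-7)(0) − (0)(2) = 0
L→M: (0)(-1) − (6)(0) = 0
M→N: (6)(-9.5) − (-2)(-1) = -59
N→J: (-2)(-6) − (-10)(-9.5) = -83
Σ = -204
Area = |Σ|/2 = 102.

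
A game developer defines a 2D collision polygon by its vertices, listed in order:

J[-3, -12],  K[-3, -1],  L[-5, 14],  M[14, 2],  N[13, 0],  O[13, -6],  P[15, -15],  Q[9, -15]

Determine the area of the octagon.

369

Apply the shoelace formula: 2A = Σ (x_i·y_{i+1} − x_{i+1}·y_i), indices taken mod 8.
Σ = (-33) + (-47) + (-206) + (-26) + (-78) + (-105) + (-90) + (-153) = -738
Area = |Σ|/2 = 369.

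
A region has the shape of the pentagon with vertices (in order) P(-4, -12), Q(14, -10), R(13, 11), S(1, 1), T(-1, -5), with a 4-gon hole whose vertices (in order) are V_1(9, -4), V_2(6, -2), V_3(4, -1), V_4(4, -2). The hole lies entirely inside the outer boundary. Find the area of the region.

238

Outer boundary:
Apply the shoelace (surveyor's) formula: 2A = Σ (x_i·y_{i+1} − x_{i+1}·y_i), indices taken mod 5.
P→Q: (-4)(-10) − (14)(-12) = 208
Q→R: (14)(11) − (13)(-10) = 284
R→S: (13)(1) − (1)(11) = 2
S→T: (1)(-5) − (-1)(1) = -4
T→P: (-1)(-12) − (-4)(-5) = -8
Σ = 482
Area = |Σ|/2 = 241.
Hole:
Apply Gauss's area formula: 2A = Σ (x_i·y_{i+1} − x_{i+1}·y_i), indices taken mod 4.
V_1→V_2: (9)(-2) − (6)(-4) = 6
V_2→V_3: (6)(-1) − (4)(-2) = 2
V_3→V_4: (4)(-2) − (4)(-1) = -4
V_4→V_1: (4)(-4) − (9)(-2) = 2
Σ = 6
Area = |Σ|/2 = 3.
Net area = 241 − 3 = 238.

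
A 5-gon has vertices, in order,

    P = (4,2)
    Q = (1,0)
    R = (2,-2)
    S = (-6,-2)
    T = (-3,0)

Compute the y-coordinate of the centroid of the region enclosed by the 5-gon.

-2/3

Apply the shoelace (surveyor's) formula. First the cross-terms c_i = x_i·y_{i+1} − x_{i+1}·y_i:
  -2, -2, -16, -6, -6  ⇒  2A = -32, A = -16.
Then Σ (y_i + y_{i+1})·c_i = 64, so ȳ = 64 / (6·(-16)) = -2/3.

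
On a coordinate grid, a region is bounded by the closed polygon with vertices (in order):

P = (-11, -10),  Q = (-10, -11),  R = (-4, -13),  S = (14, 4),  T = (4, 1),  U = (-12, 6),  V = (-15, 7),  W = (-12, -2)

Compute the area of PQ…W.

Σ = (21) + (86) + (166) + (-2) + (36) + (6) + (114) + (98) = 525
Area = |Σ|/2 = 262.5.

262.5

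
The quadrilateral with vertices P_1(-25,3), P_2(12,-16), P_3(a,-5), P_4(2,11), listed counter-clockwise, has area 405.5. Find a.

8

Write out the shoelace sum; only the two edges meeting at P_3 involve a:
2·Area = [(12·(-5) − a·(-16)) + (a·11 − 2·(-5))] + 645
       = 27·a + 595 = 811
⇒ a = 8.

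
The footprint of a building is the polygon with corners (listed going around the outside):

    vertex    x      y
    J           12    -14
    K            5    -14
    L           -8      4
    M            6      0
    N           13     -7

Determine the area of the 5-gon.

Σ = (-98) + (-92) + (-24) + (-42) + (-98) = -354
Area = |Σ|/2 = 177.

177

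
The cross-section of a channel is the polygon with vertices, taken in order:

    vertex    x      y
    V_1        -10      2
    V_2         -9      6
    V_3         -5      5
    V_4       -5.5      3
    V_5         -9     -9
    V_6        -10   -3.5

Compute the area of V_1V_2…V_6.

Apply the shoelace formula: 2A = Σ (x_i·y_{i+1} − x_{i+1}·y_i), indices taken mod 6.
Cross-terms: -42, -15, 12.5, 76.5, -58.5, -55  ⇒  Σ = -81.5
Area = |Σ|/2 = 40.75.

40.75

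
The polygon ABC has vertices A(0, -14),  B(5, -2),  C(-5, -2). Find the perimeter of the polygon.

36

|AB| = √((5)² + (12)²) = √169 = 13
|BC| = √((-10)² + (0)²) = √100 = 10
|CA| = √((5)² + (-12)²) = √169 = 13
Perimeter = 13 + 10 + 13 = 36.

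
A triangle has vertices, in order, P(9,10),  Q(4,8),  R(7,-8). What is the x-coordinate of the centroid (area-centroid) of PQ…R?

Apply the shoelace (surveyor's) formula. First the cross-terms c_i = x_i·y_{i+1} − x_{i+1}·y_i:
  32, -88, 142  ⇒  2A = 86, A = 43.
Then Σ (x_i + x_{i+1})·c_i = 1720, so x̄ = 1720 / (6·43) = 20/3.

20/3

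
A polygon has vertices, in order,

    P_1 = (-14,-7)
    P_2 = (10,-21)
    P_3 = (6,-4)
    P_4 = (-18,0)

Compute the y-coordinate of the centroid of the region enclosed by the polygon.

Apply Gauss's area formula. First the cross-terms c_i = x_i·y_{i+1} − x_{i+1}·y_i:
  364, 86, -72, 126  ⇒  2A = 504, A = 252.
Then Σ (y_i + y_{i+1})·c_i = -12936, so ȳ = -12936 / (6·252) = -77/9.

-77/9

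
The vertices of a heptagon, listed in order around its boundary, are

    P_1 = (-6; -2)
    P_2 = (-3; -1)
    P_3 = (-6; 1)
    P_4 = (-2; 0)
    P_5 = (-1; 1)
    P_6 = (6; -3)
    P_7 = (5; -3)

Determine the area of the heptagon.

Σ = (0) + (-9) + (2) + (-2) + (-3) + (-3) + (-28) = -43
Area = |Σ|/2 = 21.5.

21.5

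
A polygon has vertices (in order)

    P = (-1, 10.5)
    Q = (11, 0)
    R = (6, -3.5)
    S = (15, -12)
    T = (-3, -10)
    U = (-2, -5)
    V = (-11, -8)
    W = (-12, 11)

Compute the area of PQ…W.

367.75

Apply the shoelace (surveyor's) formula: 2A = Σ (x_i·y_{i+1} − x_{i+1}·y_i), indices taken mod 8.
Cross-terms: -115.5, -38.5, -19.5, -186, -5, -39, -217, -115  ⇒  Σ = -735.5
Area = |Σ|/2 = 367.75.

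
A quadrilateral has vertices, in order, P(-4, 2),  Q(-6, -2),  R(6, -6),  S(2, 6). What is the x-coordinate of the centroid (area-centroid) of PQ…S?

Apply Gauss's area formula. First the cross-terms c_i = x_i·y_{i+1} − x_{i+1}·y_i:
  20, 48, 48, 28  ⇒  2A = 144, A = 72.
Then Σ (x_i + x_{i+1})·c_i = 128, so x̄ = 128 / (6·72) = 8/27.

8/27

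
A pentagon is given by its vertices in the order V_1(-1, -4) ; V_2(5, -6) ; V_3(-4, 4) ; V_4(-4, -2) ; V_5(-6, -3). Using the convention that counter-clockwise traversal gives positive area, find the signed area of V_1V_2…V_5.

Apply Gauss's area formula: 2A = Σ (x_i·y_{i+1} − x_{i+1}·y_i), indices taken mod 5.
Cross-terms: 26, -4, 24, 0, 21  ⇒  Σ = 67
Signed area = Σ/2 = 33.5 (positive ⇒ counter-clockwise traversal).

33.5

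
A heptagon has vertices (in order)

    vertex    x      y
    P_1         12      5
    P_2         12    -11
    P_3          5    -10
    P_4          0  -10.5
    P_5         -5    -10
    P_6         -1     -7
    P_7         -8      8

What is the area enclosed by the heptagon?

268.5

Σ = (-192) + (-65) + (-52.5) + (-52.5) + (25) + (-64) + (-136) = -537
Area = |Σ|/2 = 268.5.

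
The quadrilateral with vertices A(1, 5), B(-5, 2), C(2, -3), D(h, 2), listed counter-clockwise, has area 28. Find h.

2

The doubled signed area Σ (x_i y_{i+1} − x_{i+1} y_i) is linear in h.
With h=0 it equals 40; the coefficient of h is 8 (from the two edges through D).
So 8·h + 40 = 2·28 = 56 ⇒ h = 2.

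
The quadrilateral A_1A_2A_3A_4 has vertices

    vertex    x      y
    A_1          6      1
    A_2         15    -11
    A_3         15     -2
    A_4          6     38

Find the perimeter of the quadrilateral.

|A_1A_2| = √((9)² + (-12)²) = √225 = 15
|A_2A_3| = √((0)² + (9)²) = √81 = 9
|A_3A_4| = √((-9)² + (40)²) = √1681 = 41
|A_4A_1| = √((0)² + (-37)²) = √1369 = 37
Perimeter = 15 + 9 + 41 + 37 = 102.

102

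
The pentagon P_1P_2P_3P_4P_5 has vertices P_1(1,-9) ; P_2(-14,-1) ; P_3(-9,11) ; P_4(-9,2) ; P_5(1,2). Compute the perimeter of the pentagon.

60

|P_1P_2| = √((-15)² + (8)²) = √289 = 17
|P_2P_3| = √((5)² + (12)²) = √169 = 13
|P_3P_4| = √((0)² + (-9)²) = √81 = 9
|P_4P_5| = √((10)² + (0)²) = √100 = 10
|P_5P_1| = √((0)² + (-11)²) = √121 = 11
Perimeter = 17 + 13 + 9 + 10 + 11 = 60.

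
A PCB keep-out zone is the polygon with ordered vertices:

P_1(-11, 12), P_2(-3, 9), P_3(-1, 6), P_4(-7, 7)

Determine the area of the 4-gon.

22

Σ = (-63) + (-9) + (35) + (-7) = -44
Area = |Σ|/2 = 22.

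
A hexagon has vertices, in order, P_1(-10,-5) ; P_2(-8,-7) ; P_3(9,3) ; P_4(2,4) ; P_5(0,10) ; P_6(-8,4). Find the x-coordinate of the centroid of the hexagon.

-737/279

Apply the shoelace (surveyor's) formula. First the cross-terms c_i = x_i·y_{i+1} − x_{i+1}·y_i:
  30, 39, 30, 20, 80, 80  ⇒  2A = 279, A = 139.5.
Then Σ (x_i + x_{i+1})·c_i = -2211, so x̄ = -2211 / (6·139.5) = -737/279.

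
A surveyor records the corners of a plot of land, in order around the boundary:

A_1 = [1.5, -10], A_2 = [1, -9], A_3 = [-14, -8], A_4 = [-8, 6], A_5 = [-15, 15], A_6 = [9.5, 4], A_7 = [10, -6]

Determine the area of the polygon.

353

Apply the shoelace (surveyor's) formula: 2A = Σ (x_i·y_{i+1} − x_{i+1}·y_i), indices taken mod 7.
Σ = (-3.5) + (-134) + (-148) + (-30) + (-202.5) + (-97) + (-91) = -706
Area = |Σ|/2 = 353.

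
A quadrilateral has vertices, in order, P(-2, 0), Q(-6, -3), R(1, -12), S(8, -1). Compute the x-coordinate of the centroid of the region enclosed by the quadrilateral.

Apply the shoelace formula. First the cross-terms c_i = x_i·y_{i+1} − x_{i+1}·y_i:
  6, 75, 95, -2  ⇒  2A = 174, A = 87.
Then Σ (x_i + x_{i+1})·c_i = 420, so x̄ = 420 / (6·87) = 70/87.

70/87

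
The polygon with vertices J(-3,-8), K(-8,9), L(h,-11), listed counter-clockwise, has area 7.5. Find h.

-3

The doubled signed area Σ (x_i y_{i+1} − x_{i+1} y_i) is linear in h.
With h=0 it equals -36; the coefficient of h is -17 (from the two edges through L).
So -17·h + -36 = 2·7.5 = 15 ⇒ h = -3.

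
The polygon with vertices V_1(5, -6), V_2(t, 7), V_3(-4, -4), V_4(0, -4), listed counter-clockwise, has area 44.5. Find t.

-5

The doubled signed area Σ (x_i y_{i+1} − x_{i+1} y_i) is linear in t.
With t=0 it equals 99; the coefficient of t is 2 (from the two edges through V_2).
So 2·t + 99 = 2·44.5 = 89 ⇒ t = -5.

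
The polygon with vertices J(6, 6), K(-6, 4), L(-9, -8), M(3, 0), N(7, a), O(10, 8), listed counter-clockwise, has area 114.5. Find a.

Write out the shoelace sum; only the two edges meeting at N involve a:
2·Area = [(3·a − 7·0) + (7·8 − 10·a)] + 180
       = -7·a + 236 = 229
⇒ a = 1.

1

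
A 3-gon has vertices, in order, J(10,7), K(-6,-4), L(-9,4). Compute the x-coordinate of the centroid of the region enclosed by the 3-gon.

-5/3

Apply Gauss's area formula. First the cross-terms c_i = x_i·y_{i+1} − x_{i+1}·y_i:
  2, -60, -103  ⇒  2A = -161, A = -80.5.
Then Σ (x_i + x_{i+1})·c_i = 805, so x̄ = 805 / (6·(-80.5)) = -5/3.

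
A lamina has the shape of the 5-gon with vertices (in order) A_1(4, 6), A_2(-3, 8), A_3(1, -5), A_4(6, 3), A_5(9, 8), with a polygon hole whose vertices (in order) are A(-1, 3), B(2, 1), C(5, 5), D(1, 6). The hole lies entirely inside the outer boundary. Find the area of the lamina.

50.5

Outer boundary:
Apply the shoelace (surveyor's) formula: 2A = Σ (x_i·y_{i+1} − x_{i+1}·y_i), indices taken mod 5.
A_1→A_2: (4)(8) − (-3)(6) = 50
A_2→A_3: (-3)(-5) − (1)(8) = 7
A_3→A_4: (1)(3) − (6)(-5) = 33
A_4→A_5: (6)(8) − (9)(3) = 21
A_5→A_1: (9)(6) − (4)(8) = 22
Σ = 133
Area = |Σ|/2 = 66.5.
Hole:
Apply the shoelace formula: 2A = Σ (x_i·y_{i+1} − x_{i+1}·y_i), indices taken mod 4.
Cross-terms: -7, 5, 25, 9  ⇒  Σ = 32
Area = |Σ|/2 = 16.
Net area = 66.5 − 16 = 50.5.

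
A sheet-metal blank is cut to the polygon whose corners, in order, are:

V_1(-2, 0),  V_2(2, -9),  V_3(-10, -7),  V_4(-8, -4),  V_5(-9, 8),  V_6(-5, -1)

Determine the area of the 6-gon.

77.5

Apply Gauss's area formula: 2A = Σ (x_i·y_{i+1} − x_{i+1}·y_i), indices taken mod 6.
Cross-terms: 18, -104, -16, -100, 49, -2  ⇒  Σ = -155
Area = |Σ|/2 = 77.5.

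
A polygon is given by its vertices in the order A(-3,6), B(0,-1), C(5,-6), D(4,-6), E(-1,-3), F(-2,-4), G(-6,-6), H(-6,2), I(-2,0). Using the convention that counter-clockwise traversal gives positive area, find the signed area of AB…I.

Apply the shoelace (surveyor's) formula: 2A = Σ (x_i·y_{i+1} − x_{i+1}·y_i), indices taken mod 9.
Σ = (3) + (5) + (-6) + (-18) + (-2) + (-12) + (-48) + (4) + (-12) = -86
Signed area = Σ/2 = -43 (negative ⇒ clockwise traversal).

-43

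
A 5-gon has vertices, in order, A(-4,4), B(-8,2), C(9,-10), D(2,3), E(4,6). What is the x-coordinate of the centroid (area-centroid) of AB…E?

97/173

Apply the shoelace (surveyor's) formula. First the cross-terms c_i = x_i·y_{i+1} − x_{i+1}·y_i:
  24, 62, 47, 0, 40  ⇒  2A = 173, A = 86.5.
Then Σ (x_i + x_{i+1})·c_i = 291, so x̄ = 291 / (6·86.5) = 97/173.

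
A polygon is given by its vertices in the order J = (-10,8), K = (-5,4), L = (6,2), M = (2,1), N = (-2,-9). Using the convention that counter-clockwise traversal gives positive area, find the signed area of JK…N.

-77

Apply Gauss's area formula: 2A = Σ (x_i·y_{i+1} − x_{i+1}·y_i), indices taken mod 5.
Σ = (0) + (-34) + (2) + (-16) + (-106) = -154
Signed area = Σ/2 = -77 (negative ⇒ clockwise traversal).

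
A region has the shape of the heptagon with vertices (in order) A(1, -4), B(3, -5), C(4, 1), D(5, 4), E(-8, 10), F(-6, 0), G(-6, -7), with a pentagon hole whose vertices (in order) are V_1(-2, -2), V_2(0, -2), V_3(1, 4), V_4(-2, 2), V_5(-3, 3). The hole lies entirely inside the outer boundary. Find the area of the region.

114

Outer boundary:
Cross-terms: 7, 23, 11, 82, 60, 42, 31  ⇒  Σ = 256
Area = |Σ|/2 = 128.
Hole:
Apply the surveyor's formula: 2A = Σ (x_i·y_{i+1} − x_{i+1}·y_i), indices taken mod 5.
V_1→V_2: (-2)(-2) − (0)(-2) = 4
V_2→V_3: (0)(4) − (1)(-2) = 2
V_3→V_4: (1)(2) − (-2)(4) = 10
V_4→V_5: (-2)(3) − (-3)(2) = 0
V_5→V_1: (-3)(-2) − (-2)(3) = 12
Σ = 28
Area = |Σ|/2 = 14.
Net area = 128 − 14 = 114.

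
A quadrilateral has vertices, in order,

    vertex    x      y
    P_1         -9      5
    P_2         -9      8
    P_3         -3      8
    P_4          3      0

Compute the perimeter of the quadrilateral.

|P_1P_2| = √((0)² + (3)²) = √9 = 3
|P_2P_3| = √((6)² + (0)²) = √36 = 6
|P_3P_4| = √((6)² + (-8)²) = √100 = 10
|P_4P_1| = √((-12)² + (5)²) = √169 = 13
Perimeter = 3 + 6 + 10 + 13 = 32.

32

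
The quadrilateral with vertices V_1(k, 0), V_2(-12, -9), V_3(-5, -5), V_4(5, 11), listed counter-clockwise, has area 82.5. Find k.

-9

The doubled signed area Σ (x_i y_{i+1} − x_{i+1} y_i) is linear in k.
With k=0 it equals -15; the coefficient of k is -20 (from the two edges through V_1).
So -20·k + -15 = 2·82.5 = 165 ⇒ k = -9.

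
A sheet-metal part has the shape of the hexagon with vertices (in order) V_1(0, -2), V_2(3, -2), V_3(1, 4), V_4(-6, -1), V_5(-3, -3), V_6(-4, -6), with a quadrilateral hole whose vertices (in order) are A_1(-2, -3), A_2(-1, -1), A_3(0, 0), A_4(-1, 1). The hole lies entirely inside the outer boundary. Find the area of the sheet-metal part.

Outer boundary:
Apply the shoelace (surveyor's) formula: 2A = Σ (x_i·y_{i+1} − x_{i+1}·y_i), indices taken mod 6.
V_1→V_2: (0)(-2) − (3)(-2) = 6
V_2→V_3: (3)(4) − (1)(-2) = 14
V_3→V_4: (1)(-1) − (-6)(4) = 23
V_4→V_5: (-6)(-3) − (-3)(-1) = 15
V_5→V_6: (-3)(-6) − (-4)(-3) = 6
V_6→V_1: (-4)(-2) − (0)(-6) = 8
Σ = 72
Area = |Σ|/2 = 36.
Hole:
Apply Gauss's area formula: 2A = Σ (x_i·y_{i+1} − x_{i+1}·y_i), indices taken mod 4.
Σ = (-1) + (0) + (0) + (5) = 4
Area = |Σ|/2 = 2.
Net area = 36 − 2 = 34.

34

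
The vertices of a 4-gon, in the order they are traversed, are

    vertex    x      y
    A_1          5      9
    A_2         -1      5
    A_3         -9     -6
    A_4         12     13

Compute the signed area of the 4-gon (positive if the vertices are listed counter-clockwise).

Apply the shoelace (surveyor's) formula: 2A = Σ (x_i·y_{i+1} − x_{i+1}·y_i), indices taken mod 4.
Σ = (34) + (51) + (-45) + (43) = 83
Signed area = Σ/2 = 41.5 (positive ⇒ counter-clockwise traversal).

41.5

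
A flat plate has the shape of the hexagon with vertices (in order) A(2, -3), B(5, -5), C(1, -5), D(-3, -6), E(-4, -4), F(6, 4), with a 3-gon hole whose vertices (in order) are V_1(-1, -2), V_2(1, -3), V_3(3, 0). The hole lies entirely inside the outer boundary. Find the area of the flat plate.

Outer boundary:
Σ = (5) + (-20) + (-21) + (-12) + (8) + (-26) = -66
Area = |Σ|/2 = 33.
Hole:
Apply the shoelace formula: 2A = Σ (x_i·y_{i+1} − x_{i+1}·y_i), indices taken mod 3.
Σ = (5) + (9) + (-6) = 8
Area = |Σ|/2 = 4.
Net area = 33 − 4 = 29.

29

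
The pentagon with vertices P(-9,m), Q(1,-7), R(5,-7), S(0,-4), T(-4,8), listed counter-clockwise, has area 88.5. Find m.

-10

Write out the shoelace sum; only the two edges meeting at P involve m:
2·Area = [((-4)·m − (-9)·8) + ((-9)·(-7) − 1·m)] + -8
       = -5·m + 127 = 177
⇒ m = -10.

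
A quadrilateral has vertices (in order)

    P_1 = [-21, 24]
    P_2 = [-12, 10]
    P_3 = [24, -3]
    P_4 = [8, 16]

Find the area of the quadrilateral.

405

Σ = (78) + (-204) + (408) + (528) = 810
Area = |Σ|/2 = 405.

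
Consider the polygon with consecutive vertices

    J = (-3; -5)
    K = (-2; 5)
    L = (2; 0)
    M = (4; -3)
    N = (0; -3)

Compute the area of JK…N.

Apply the shoelace formula: 2A = Σ (x_i·y_{i+1} − x_{i+1}·y_i), indices taken mod 5.
Σ = (-25) + (-10) + (-6) + (-12) + (-9) = -62
Area = |Σ|/2 = 31.

31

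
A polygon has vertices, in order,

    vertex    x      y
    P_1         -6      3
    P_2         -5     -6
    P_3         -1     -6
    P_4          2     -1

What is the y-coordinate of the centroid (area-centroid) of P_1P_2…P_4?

Apply Gauss's area formula. First the cross-terms c_i = x_i·y_{i+1} − x_{i+1}·y_i:
  51, 24, 13, 0  ⇒  2A = 88, A = 44.
Then Σ (y_i + y_{i+1})·c_i = -532, so ȳ = -532 / (6·44) = -133/66.

-133/66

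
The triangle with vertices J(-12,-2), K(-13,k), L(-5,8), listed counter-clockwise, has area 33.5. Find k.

Write out the shoelace sum; only the two edges meeting at K involve k:
2·Area = [((-12)·k − (-13)·(-2)) + ((-13)·8 − (-5)·k)] + 106
       = -7·k + -24 = 67
⇒ k = -13.

-13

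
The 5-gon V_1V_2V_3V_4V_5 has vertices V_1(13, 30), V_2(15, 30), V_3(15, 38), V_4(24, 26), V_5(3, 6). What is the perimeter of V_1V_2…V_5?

|V_1V_2| = √((2)² + (0)²) = √4 = 2
|V_2V_3| = √((0)² + (8)²) = √64 = 8
|V_3V_4| = √((9)² + (-12)²) = √225 = 15
|V_4V_5| = √((-21)² + (-20)²) = √841 = 29
|V_5V_1| = √((10)² + (24)²) = √676 = 26
Perimeter = 2 + 8 + 15 + 29 + 26 = 80.

80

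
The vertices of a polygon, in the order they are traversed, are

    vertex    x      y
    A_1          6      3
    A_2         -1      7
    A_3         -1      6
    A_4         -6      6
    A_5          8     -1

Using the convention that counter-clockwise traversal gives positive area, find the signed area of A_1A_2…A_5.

32

Σ = (45) + (1) + (30) + (-42) + (30) = 64
Signed area = Σ/2 = 32 (positive ⇒ counter-clockwise traversal).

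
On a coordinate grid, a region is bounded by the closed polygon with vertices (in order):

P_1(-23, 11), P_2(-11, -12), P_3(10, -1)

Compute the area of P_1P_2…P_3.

307.5

Apply the shoelace formula: 2A = Σ (x_i·y_{i+1} − x_{i+1}·y_i), indices taken mod 3.
Σ = (397) + (131) + (87) = 615
Area = |Σ|/2 = 307.5.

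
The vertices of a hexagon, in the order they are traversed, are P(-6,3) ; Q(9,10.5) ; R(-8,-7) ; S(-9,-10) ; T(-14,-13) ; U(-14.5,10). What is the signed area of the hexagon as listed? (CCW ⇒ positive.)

-193.5

Apply Gauss's area formula: 2A = Σ (x_i·y_{i+1} − x_{i+1}·y_i), indices taken mod 6.
Cross-terms: -90, 21, 17, -23, -328.5, 16.5  ⇒  Σ = -387
Signed area = Σ/2 = -193.5 (negative ⇒ clockwise traversal).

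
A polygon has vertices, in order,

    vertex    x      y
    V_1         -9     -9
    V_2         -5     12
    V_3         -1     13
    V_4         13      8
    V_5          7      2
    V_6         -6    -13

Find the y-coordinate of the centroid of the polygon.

Apply Gauss's area formula. First the cross-terms c_i = x_i·y_{i+1} − x_{i+1}·y_i:
  -153, -53, -177, -30, -79, -63  ⇒  2A = -555, A = -277.5.
Then Σ (y_i + y_{i+1})·c_i = -3546, so ȳ = -3546 / (6·(-277.5)) = 394/185.

394/185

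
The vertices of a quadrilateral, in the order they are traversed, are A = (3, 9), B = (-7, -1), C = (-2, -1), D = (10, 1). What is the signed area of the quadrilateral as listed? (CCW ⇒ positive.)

Apply the shoelace (surveyor's) formula: 2A = Σ (x_i·y_{i+1} − x_{i+1}·y_i), indices taken mod 4.
Σ = (60) + (5) + (8) + (87) = 160
Signed area = Σ/2 = 80 (positive ⇒ counter-clockwise traversal).

80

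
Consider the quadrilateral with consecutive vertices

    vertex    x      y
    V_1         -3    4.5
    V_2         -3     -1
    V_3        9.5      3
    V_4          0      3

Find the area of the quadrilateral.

27.25

Apply the shoelace (surveyor's) formula: 2A = Σ (x_i·y_{i+1} − x_{i+1}·y_i), indices taken mod 4.
Σ = (16.5) + (0.5) + (28.5) + (9) = 54.5
Area = |Σ|/2 = 27.25.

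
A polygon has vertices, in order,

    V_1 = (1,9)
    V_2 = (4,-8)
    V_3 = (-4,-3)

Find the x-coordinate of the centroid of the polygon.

1/3

Apply Gauss's area formula. First the cross-terms c_i = x_i·y_{i+1} − x_{i+1}·y_i:
  -44, -44, -33  ⇒  2A = -121, A = -60.5.
Then Σ (x_i + x_{i+1})·c_i = -121, so x̄ = -121 / (6·(-60.5)) = 1/3.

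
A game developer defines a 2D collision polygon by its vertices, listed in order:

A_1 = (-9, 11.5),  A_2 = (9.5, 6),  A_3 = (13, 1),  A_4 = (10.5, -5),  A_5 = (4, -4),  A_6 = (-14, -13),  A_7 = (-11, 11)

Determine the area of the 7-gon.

Apply Gauss's area formula: 2A = Σ (x_i·y_{i+1} − x_{i+1}·y_i), indices taken mod 7.
Cross-terms: -163.25, -68.5, -75.5, -22, -108, -297, -27.5  ⇒  Σ = -761.75
Area = |Σ|/2 = 380.875.

380.875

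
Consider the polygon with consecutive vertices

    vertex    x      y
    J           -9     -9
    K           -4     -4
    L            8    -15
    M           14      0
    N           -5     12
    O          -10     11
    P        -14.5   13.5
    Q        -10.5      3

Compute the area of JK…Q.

389.625

Σ = (0) + (92) + (210) + (168) + (65) + (24.5) + (98.25) + (121.5) = 779.25
Area = |Σ|/2 = 389.625.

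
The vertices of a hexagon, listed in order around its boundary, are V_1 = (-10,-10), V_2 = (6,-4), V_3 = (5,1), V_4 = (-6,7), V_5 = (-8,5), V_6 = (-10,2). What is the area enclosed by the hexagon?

Apply the shoelace formula: 2A = Σ (x_i·y_{i+1} − x_{i+1}·y_i), indices taken mod 6.
Cross-terms: 100, 26, 41, 26, 34, 120  ⇒  Σ = 347
Area = |Σ|/2 = 173.5.

173.5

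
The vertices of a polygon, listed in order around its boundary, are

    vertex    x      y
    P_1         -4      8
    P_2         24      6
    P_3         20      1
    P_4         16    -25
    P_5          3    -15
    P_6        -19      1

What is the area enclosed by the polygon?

711.5

Apply the shoelace formula: 2A = Σ (x_i·y_{i+1} − x_{i+1}·y_i), indices taken mod 6.
P_1→P_2: (-4)(6) − (24)(8) = -216
P_2→P_3: (24)(1) − (20)(6) = -96
P_3→P_4: (20)(-25) − (16)(1) = -516
P_4→P_5: (16)(-15) − (3)(-25) = -165
P_5→P_6: (3)(1) − (-19)(-15) = -282
P_6→P_1: (-19)(8) − (-4)(1) = -148
Σ = -1423
Area = |Σ|/2 = 711.5.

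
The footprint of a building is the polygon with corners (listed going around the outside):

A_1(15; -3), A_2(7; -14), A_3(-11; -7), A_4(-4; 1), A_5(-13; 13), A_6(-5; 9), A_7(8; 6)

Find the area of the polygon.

Σ = (-189) + (-203) + (-39) + (-39) + (-52) + (-102) + (-114) = -738
Area = |Σ|/2 = 369.

369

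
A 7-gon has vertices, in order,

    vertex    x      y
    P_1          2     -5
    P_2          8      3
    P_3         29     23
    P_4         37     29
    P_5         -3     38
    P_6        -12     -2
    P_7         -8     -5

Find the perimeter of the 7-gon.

146

|P_1P_2| = √((6)² + (8)²) = √100 = 10
|P_2P_3| = √((21)² + (20)²) = √841 = 29
|P_3P_4| = √((8)² + (6)²) = √100 = 10
|P_4P_5| = √((-40)² + (9)²) = √1681 = 41
|P_5P_6| = √((-9)² + (-40)²) = √1681 = 41
|P_6P_7| = √((4)² + (-3)²) = √25 = 5
|P_7P_1| = √((10)² + (0)²) = √100 = 10
Perimeter = 10 + 29 + 10 + 41 + 41 + 5 + 10 = 146.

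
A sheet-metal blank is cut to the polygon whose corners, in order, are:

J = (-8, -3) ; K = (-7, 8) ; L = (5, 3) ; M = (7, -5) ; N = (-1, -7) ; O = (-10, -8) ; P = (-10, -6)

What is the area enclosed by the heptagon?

Apply the shoelace formula: 2A = Σ (x_i·y_{i+1} − x_{i+1}·y_i), indices taken mod 7.
J→K: (-8)(8) − (-7)(-3) = -85
K→L: (-7)(3) − (5)(8) = -61
L→M: (5)(-5) − (7)(3) = -46
M→N: (7)(-7) − (-1)(-5) = -54
N→O: (-1)(-8) − (-10)(-7) = -62
O→P: (-10)(-6) − (-10)(-8) = -20
P→J: (-10)(-3) − (-8)(-6) = -18
Σ = -346
Area = |Σ|/2 = 173.

173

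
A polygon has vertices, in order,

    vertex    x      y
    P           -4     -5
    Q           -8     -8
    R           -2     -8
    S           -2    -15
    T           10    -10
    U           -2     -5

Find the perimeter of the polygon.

46

|PQ| = √((-4)² + (-3)²) = √25 = 5
|QR| = √((6)² + (0)²) = √36 = 6
|RS| = √((0)² + (-7)²) = √49 = 7
|ST| = √((12)² + (5)²) = √169 = 13
|TU| = √((-12)² + (5)²) = √169 = 13
|UP| = √((-2)² + (0)²) = √4 = 2
Perimeter = 5 + 6 + 7 + 13 + 13 + 2 = 46.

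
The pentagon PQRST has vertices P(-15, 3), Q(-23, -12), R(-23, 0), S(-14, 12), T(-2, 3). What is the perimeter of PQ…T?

72

|PQ| = √((-8)² + (-15)²) = √289 = 17
|QR| = √((0)² + (12)²) = √144 = 12
|RS| = √((9)² + (12)²) = √225 = 15
|ST| = √((12)² + (-9)²) = √225 = 15
|TP| = √((-13)² + (0)²) = √169 = 13
Perimeter = 17 + 12 + 15 + 15 + 13 = 72.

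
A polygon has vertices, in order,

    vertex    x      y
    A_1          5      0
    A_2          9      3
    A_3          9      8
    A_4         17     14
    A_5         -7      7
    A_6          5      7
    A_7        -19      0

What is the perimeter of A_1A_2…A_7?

106

|A_1A_2| = √((4)² + (3)²) = √25 = 5
|A_2A_3| = √((0)² + (5)²) = √25 = 5
|A_3A_4| = √((8)² + (6)²) = √100 = 10
|A_4A_5| = √((-24)² + (-7)²) = √625 = 25
|A_5A_6| = √((12)² + (0)²) = √144 = 12
|A_6A_7| = √((-24)² + (-7)²) = √625 = 25
|A_7A_1| = √((24)² + (0)²) = √576 = 24
Perimeter = 5 + 5 + 10 + 25 + 12 + 25 + 24 = 106.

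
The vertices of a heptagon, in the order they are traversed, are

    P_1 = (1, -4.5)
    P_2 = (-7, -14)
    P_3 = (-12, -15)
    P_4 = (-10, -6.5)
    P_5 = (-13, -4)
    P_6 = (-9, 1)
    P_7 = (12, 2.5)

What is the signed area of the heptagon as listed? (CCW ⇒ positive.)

Apply Gauss's area formula: 2A = Σ (x_i·y_{i+1} − x_{i+1}·y_i), indices taken mod 7.
P_1→P_2: (1)(-14) − (-7)(-4.5) = -45.5
P_2→P_3: (-7)(-15) − (-12)(-14) = -63
P_3→P_4: (-12)(-6.5) − (-10)(-15) = -72
P_4→P_5: (-10)(-4) − (-13)(-6.5) = -44.5
P_5→P_6: (-13)(1) − (-9)(-4) = -49
P_6→P_7: (-9)(2.5) − (12)(1) = -34.5
P_7→P_1: (12)(-4.5) − (1)(2.5) = -56.5
Σ = -365
Signed area = Σ/2 = -182.5 (negative ⇒ clockwise traversal).

-182.5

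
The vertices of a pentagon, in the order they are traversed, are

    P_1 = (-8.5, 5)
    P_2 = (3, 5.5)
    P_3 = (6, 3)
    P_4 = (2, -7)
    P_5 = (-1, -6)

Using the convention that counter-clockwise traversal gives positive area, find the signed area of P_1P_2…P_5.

-104.375

Σ = (-61.75) + (-24) + (-48) + (-19) + (-56) = -208.75
Signed area = Σ/2 = -104.375 (negative ⇒ clockwise traversal).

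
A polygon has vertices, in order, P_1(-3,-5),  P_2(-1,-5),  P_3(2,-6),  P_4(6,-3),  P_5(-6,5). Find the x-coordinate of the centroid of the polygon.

Apply Gauss's area formula. First the cross-terms c_i = x_i·y_{i+1} − x_{i+1}·y_i:
  10, 16, 30, 12, 45  ⇒  2A = 113, A = 56.5.
Then Σ (x_i + x_{i+1})·c_i = -189, so x̄ = -189 / (6·56.5) = -63/113.

-63/113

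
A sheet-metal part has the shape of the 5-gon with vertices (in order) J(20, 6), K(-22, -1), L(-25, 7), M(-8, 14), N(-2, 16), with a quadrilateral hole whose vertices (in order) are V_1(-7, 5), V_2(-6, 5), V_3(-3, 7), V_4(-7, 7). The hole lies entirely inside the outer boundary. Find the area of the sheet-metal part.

Outer boundary:
Cross-terms: 112, -179, -294, -100, -332  ⇒  Σ = -793
Area = |Σ|/2 = 396.5.
Hole:
Σ = (-5) + (-27) + (28) + (14) = 10
Area = |Σ|/2 = 5.
Net area = 396.5 − 5 = 391.5.

391.5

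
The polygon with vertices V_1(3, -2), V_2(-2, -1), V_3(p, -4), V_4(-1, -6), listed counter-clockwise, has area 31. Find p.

Write out the shoelace sum; only the two edges meeting at V_3 involve p:
2·Area = [((-2)·(-4) − p·(-1)) + (p·(-6) − (-1)·(-4))] + 13
       = -5·p + 17 = 62
⇒ p = -9.

-9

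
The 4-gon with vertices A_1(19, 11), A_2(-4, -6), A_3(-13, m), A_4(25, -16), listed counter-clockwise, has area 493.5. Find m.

-12

Write out the shoelace sum; only the two edges meeting at A_3 involve m:
2·Area = [((-4)·m − (-13)·(-6)) + ((-13)·(-16) − 25·m)] + 509
       = -29·m + 639 = 987
⇒ m = -12.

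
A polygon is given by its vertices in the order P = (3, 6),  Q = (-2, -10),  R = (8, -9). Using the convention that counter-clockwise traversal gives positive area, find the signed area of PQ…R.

77.5

Apply the surveyor's formula: 2A = Σ (x_i·y_{i+1} − x_{i+1}·y_i), indices taken mod 3.
Σ = (-18) + (98) + (75) = 155
Signed area = Σ/2 = 77.5 (positive ⇒ counter-clockwise traversal).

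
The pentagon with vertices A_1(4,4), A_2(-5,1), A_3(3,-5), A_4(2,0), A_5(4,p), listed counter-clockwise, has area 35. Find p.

1

The doubled signed area Σ (x_i y_{i+1} − x_{i+1} y_i) is linear in p.
With p=0 it equals 72; the coefficient of p is -2 (from the two edges through A_5).
So -2·p + 72 = 2·35 = 70 ⇒ p = 1.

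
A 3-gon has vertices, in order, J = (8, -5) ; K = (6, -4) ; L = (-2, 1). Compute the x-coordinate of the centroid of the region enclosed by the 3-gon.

4

Apply the surveyor's formula. First the cross-terms c_i = x_i·y_{i+1} − x_{i+1}·y_i:
  -2, -2, 2  ⇒  2A = -2, A = -1.
Then Σ (x_i + x_{i+1})·c_i = -24, so x̄ = -24 / (6·(-1)) = 4.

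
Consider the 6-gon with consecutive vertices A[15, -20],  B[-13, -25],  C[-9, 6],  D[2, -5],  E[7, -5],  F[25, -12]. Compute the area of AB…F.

579.5

Apply the shoelace (surveyor's) formula: 2A = Σ (x_i·y_{i+1} − x_{i+1}·y_i), indices taken mod 6.
Cross-terms: -635, -303, 33, 25, 41, -320  ⇒  Σ = -1159
Area = |Σ|/2 = 579.5.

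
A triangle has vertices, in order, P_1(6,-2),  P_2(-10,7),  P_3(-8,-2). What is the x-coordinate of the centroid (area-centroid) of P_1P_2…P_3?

-4

Apply Gauss's area formula. First the cross-terms c_i = x_i·y_{i+1} − x_{i+1}·y_i:
  22, 76, 28  ⇒  2A = 126, A = 63.
Then Σ (x_i + x_{i+1})·c_i = -1512, so x̄ = -1512 / (6·63) = -4.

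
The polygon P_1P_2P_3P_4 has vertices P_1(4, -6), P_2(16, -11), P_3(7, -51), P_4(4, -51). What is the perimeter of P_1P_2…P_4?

102

|P_1P_2| = √((12)² + (-5)²) = √169 = 13
|P_2P_3| = √((-9)² + (-40)²) = √1681 = 41
|P_3P_4| = √((-3)² + (0)²) = √9 = 3
|P_4P_1| = √((0)² + (45)²) = √2025 = 45
Perimeter = 13 + 41 + 3 + 45 = 102.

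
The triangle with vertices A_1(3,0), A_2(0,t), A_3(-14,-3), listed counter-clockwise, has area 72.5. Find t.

The doubled signed area Σ (x_i y_{i+1} − x_{i+1} y_i) is linear in t.
With t=0 it equals 9; the coefficient of t is 17 (from the two edges through A_2).
So 17·t + 9 = 2·72.5 = 145 ⇒ t = 8.

8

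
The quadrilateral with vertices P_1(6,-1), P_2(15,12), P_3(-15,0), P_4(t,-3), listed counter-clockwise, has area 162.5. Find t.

Write out the shoelace sum; only the two edges meeting at P_4 involve t:
2·Area = [((-15)·(-3) − t·0) + (t·(-1) − 6·(-3))] + 267
       = -1·t + 330 = 325
⇒ t = 5.

5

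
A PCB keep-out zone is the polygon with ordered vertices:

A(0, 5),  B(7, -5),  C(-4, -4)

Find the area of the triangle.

Σ = (-35) + (-48) + (-20) = -103
Area = |Σ|/2 = 51.5.

51.5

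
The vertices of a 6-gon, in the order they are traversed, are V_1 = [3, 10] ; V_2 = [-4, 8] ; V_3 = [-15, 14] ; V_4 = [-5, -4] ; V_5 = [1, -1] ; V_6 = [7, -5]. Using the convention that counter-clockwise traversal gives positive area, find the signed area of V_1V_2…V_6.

Apply the shoelace formula: 2A = Σ (x_i·y_{i+1} − x_{i+1}·y_i), indices taken mod 6.
Σ = (64) + (64) + (130) + (9) + (2) + (85) = 354
Signed area = Σ/2 = 177 (positive ⇒ counter-clockwise traversal).

177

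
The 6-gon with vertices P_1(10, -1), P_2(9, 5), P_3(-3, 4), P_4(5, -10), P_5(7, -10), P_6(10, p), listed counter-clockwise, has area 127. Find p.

The doubled signed area Σ (x_i y_{i+1} − x_{i+1} y_i) is linear in p.
With p=0 it equals 230; the coefficient of p is -3 (from the two edges through P_6).
So -3·p + 230 = 2·127 = 254 ⇒ p = -8.

-8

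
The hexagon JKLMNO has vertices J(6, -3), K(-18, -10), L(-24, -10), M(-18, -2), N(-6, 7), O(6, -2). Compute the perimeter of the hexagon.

72

|JK| = √((-24)² + (-7)²) = √625 = 25
|KL| = √((-6)² + (0)²) = √36 = 6
|LM| = √((6)² + (8)²) = √100 = 10
|MN| = √((12)² + (9)²) = √225 = 15
|NO| = √((12)² + (-9)²) = √225 = 15
|OJ| = √((0)² + (-1)²) = √1 = 1
Perimeter = 25 + 6 + 10 + 15 + 15 + 1 = 72.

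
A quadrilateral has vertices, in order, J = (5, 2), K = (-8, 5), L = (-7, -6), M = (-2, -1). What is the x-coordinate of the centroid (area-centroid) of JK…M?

-11/3

Apply Gauss's area formula. First the cross-terms c_i = x_i·y_{i+1} − x_{i+1}·y_i:
  41, 83, -5, 1  ⇒  2A = 120, A = 60.
Then Σ (x_i + x_{i+1})·c_i = -1320, so x̄ = -1320 / (6·60) = -11/3.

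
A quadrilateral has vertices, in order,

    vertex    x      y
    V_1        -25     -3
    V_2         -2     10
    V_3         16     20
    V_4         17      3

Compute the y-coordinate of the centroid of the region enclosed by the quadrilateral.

1209/181

Apply the surveyor's formula. First the cross-terms c_i = x_i·y_{i+1} − x_{i+1}·y_i:
  -256, -200, -292, 24  ⇒  2A = -724, A = -362.
Then Σ (y_i + y_{i+1})·c_i = -14508, so ȳ = -14508 / (6·(-362)) = 1209/181.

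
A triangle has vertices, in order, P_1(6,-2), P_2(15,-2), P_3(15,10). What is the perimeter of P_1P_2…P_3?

36

|P_1P_2| = √((9)² + (0)²) = √81 = 9
|P_2P_3| = √((0)² + (12)²) = √144 = 12
|P_3P_1| = √((-9)² + (-12)²) = √225 = 15
Perimeter = 9 + 12 + 15 = 36.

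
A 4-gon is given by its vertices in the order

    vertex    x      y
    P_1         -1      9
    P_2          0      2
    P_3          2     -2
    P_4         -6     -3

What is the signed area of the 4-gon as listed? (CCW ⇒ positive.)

P_1→P_2: (-1)(2) − (0)(9) = -2
P_2→P_3: (0)(-2) − (2)(2) = -4
P_3→P_4: (2)(-3) − (-6)(-2) = -18
P_4→P_1: (-6)(9) − (-1)(-3) = -57
Σ = -81
Signed area = Σ/2 = -40.5 (negative ⇒ clockwise traversal).

-40.5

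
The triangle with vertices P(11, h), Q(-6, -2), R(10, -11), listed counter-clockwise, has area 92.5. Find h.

Write out the shoelace sum; only the two edges meeting at P involve h:
2·Area = [(10·h − 11·(-11)) + (11·(-2) − (-6)·h)] + 86
       = 16·h + 185 = 185
⇒ h = 0.

0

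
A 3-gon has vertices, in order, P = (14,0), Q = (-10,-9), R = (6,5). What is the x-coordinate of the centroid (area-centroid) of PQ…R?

10/3

Apply the surveyor's formula. First the cross-terms c_i = x_i·y_{i+1} − x_{i+1}·y_i:
  -126, 4, -70  ⇒  2A = -192, A = -96.
Then Σ (x_i + x_{i+1})·c_i = -1920, so x̄ = -1920 / (6·(-96)) = 10/3.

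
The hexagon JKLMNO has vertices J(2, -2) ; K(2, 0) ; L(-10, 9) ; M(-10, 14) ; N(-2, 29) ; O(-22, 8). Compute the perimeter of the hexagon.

|JK| = √((0)² + (2)²) = √4 = 2
|KL| = √((-12)² + (9)²) = √225 = 15
|LM| = √((0)² + (5)²) = √25 = 5
|MN| = √((8)² + (15)²) = √289 = 17
|NO| = √((-20)² + (-21)²) = √841 = 29
|OJ| = √((24)² + (-10)²) = √676 = 26
Perimeter = 2 + 15 + 5 + 17 + 29 + 26 = 94.

94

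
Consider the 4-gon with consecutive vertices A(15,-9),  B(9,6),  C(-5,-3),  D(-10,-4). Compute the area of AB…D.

Apply the shoelace formula: 2A = Σ (x_i·y_{i+1} − x_{i+1}·y_i), indices taken mod 4.
Cross-terms: 171, 3, -10, 150  ⇒  Σ = 314
Area = |Σ|/2 = 157.

157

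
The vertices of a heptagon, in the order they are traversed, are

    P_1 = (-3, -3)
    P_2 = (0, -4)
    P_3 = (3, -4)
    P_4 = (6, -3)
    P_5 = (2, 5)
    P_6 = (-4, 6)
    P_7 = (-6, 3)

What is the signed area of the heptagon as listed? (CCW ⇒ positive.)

79

Cross-terms: 12, 12, 15, 36, 32, 24, 27  ⇒  Σ = 158
Signed area = Σ/2 = 79 (positive ⇒ counter-clockwise traversal).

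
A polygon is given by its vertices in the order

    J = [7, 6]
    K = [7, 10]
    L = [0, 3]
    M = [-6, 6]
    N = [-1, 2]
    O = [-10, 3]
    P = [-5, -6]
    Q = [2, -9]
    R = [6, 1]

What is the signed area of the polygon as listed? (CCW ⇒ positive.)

147.5

Σ = (28) + (21) + (18) + (-6) + (17) + (75) + (57) + (56) + (29) = 295
Signed area = Σ/2 = 147.5 (positive ⇒ counter-clockwise traversal).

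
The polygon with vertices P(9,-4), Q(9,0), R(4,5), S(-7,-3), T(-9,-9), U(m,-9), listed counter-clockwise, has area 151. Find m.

0

The doubled signed area Σ (x_i y_{i+1} − x_{i+1} y_i) is linear in m.
With m=0 it equals 302; the coefficient of m is 5 (from the two edges through U).
So 5·m + 302 = 2·151 = 302 ⇒ m = 0.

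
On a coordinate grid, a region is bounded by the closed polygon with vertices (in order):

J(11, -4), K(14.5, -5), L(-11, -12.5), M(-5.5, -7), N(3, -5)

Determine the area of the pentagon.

Σ = (3) + (-236.25) + (8.25) + (48.5) + (43) = -133.5
Area = |Σ|/2 = 66.75.

66.75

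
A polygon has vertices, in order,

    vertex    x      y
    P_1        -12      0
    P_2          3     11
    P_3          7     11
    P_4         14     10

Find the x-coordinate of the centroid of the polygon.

194/105

Apply the surveyor's formula. First the cross-terms c_i = x_i·y_{i+1} − x_{i+1}·y_i:
  -132, -44, -84, 120  ⇒  2A = -140, A = -70.
Then Σ (x_i + x_{i+1})·c_i = -776, so x̄ = -776 / (6·(-70)) = 194/105.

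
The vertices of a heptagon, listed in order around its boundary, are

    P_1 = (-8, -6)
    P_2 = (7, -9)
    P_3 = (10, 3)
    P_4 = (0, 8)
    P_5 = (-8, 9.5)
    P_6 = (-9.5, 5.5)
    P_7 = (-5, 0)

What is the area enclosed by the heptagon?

236.375

Apply Gauss's area formula: 2A = Σ (x_i·y_{i+1} − x_{i+1}·y_i), indices taken mod 7.
Cross-terms: 114, 111, 80, 64, 46.25, 27.5, 30  ⇒  Σ = 472.75
Area = |Σ|/2 = 236.375.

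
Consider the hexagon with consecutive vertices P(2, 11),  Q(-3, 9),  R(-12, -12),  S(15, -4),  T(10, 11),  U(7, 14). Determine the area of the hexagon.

Apply Gauss's area formula: 2A = Σ (x_i·y_{i+1} − x_{i+1}·y_i), indices taken mod 6.
P→Q: (2)(9) − (-3)(11) = 51
Q→R: (-3)(-12) − (-12)(9) = 144
R→S: (-12)(-4) − (15)(-12) = 228
S→T: (15)(11) − (10)(-4) = 205
T→U: (10)(14) − (7)(11) = 63
U→P: (7)(11) − (2)(14) = 49
Σ = 740
Area = |Σ|/2 = 370.

370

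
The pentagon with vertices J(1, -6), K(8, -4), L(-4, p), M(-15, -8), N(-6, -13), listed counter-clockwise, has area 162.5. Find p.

3

Write out the shoelace sum; only the two edges meeting at L involve p:
2·Area = [(8·p − (-4)·(-4)) + ((-4)·(-8) − (-15)·p)] + 240
       = 23·p + 256 = 325
⇒ p = 3.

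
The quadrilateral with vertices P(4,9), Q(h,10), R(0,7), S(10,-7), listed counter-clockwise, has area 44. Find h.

The doubled signed area Σ (x_i y_{i+1} − x_{i+1} y_i) is linear in h.
With h=0 it equals 88; the coefficient of h is -2 (from the two edges through Q).
So -2·h + 88 = 2·44 = 88 ⇒ h = 0.

0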